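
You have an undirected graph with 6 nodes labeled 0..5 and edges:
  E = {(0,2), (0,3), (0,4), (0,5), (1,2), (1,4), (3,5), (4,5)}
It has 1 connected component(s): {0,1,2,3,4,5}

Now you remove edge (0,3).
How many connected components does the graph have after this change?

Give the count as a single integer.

Initial component count: 1
Remove (0,3): not a bridge. Count unchanged: 1.
  After removal, components: {0,1,2,3,4,5}
New component count: 1

Answer: 1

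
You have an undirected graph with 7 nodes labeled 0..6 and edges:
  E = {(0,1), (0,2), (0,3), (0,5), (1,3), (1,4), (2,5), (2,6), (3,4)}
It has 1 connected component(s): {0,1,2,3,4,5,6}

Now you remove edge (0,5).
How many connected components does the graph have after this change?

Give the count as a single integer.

Answer: 1

Derivation:
Initial component count: 1
Remove (0,5): not a bridge. Count unchanged: 1.
  After removal, components: {0,1,2,3,4,5,6}
New component count: 1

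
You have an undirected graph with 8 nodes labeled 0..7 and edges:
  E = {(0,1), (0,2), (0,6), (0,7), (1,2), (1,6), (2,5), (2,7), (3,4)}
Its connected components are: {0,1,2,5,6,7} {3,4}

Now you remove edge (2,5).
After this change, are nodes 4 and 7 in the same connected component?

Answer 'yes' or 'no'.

Answer: no

Derivation:
Initial components: {0,1,2,5,6,7} {3,4}
Removing edge (2,5): it was a bridge — component count 2 -> 3.
New components: {0,1,2,6,7} {3,4} {5}
Are 4 and 7 in the same component? no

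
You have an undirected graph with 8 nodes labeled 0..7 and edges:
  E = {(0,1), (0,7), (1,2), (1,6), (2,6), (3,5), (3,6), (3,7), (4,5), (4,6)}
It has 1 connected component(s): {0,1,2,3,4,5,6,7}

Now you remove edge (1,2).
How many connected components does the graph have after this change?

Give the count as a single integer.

Answer: 1

Derivation:
Initial component count: 1
Remove (1,2): not a bridge. Count unchanged: 1.
  After removal, components: {0,1,2,3,4,5,6,7}
New component count: 1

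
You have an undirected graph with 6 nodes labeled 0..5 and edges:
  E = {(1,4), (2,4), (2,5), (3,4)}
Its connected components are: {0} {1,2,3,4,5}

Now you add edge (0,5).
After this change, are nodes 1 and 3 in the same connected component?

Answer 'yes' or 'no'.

Answer: yes

Derivation:
Initial components: {0} {1,2,3,4,5}
Adding edge (0,5): merges {0} and {1,2,3,4,5}.
New components: {0,1,2,3,4,5}
Are 1 and 3 in the same component? yes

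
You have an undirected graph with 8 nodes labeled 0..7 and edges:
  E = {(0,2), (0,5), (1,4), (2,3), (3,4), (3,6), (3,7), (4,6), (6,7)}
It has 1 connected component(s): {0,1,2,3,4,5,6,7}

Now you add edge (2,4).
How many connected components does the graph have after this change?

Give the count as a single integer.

Initial component count: 1
Add (2,4): endpoints already in same component. Count unchanged: 1.
New component count: 1

Answer: 1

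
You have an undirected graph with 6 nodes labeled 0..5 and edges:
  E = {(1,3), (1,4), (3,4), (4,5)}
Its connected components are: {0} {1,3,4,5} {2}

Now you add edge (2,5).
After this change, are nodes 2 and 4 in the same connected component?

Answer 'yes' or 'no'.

Answer: yes

Derivation:
Initial components: {0} {1,3,4,5} {2}
Adding edge (2,5): merges {2} and {1,3,4,5}.
New components: {0} {1,2,3,4,5}
Are 2 and 4 in the same component? yes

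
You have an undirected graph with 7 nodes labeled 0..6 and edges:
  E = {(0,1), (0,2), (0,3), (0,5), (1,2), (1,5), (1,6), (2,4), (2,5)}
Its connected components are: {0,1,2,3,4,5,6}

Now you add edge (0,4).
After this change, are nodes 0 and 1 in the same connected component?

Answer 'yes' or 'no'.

Answer: yes

Derivation:
Initial components: {0,1,2,3,4,5,6}
Adding edge (0,4): both already in same component {0,1,2,3,4,5,6}. No change.
New components: {0,1,2,3,4,5,6}
Are 0 and 1 in the same component? yes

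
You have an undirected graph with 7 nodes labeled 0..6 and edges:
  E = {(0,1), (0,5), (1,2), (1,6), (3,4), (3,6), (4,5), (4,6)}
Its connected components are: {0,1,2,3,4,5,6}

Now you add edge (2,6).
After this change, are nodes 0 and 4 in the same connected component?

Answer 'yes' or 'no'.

Initial components: {0,1,2,3,4,5,6}
Adding edge (2,6): both already in same component {0,1,2,3,4,5,6}. No change.
New components: {0,1,2,3,4,5,6}
Are 0 and 4 in the same component? yes

Answer: yes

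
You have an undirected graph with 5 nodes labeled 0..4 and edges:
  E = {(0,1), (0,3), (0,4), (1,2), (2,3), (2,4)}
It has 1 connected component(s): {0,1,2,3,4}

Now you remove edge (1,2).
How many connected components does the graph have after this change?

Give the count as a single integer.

Answer: 1

Derivation:
Initial component count: 1
Remove (1,2): not a bridge. Count unchanged: 1.
  After removal, components: {0,1,2,3,4}
New component count: 1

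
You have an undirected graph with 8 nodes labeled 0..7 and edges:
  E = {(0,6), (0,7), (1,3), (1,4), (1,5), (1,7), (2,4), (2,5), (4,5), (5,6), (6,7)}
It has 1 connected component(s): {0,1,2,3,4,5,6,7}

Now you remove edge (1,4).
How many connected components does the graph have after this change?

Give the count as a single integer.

Answer: 1

Derivation:
Initial component count: 1
Remove (1,4): not a bridge. Count unchanged: 1.
  After removal, components: {0,1,2,3,4,5,6,7}
New component count: 1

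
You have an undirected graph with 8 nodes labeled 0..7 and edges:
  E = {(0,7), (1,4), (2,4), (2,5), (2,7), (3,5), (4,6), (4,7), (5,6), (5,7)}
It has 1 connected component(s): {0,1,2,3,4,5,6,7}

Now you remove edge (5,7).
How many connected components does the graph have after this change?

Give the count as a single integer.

Answer: 1

Derivation:
Initial component count: 1
Remove (5,7): not a bridge. Count unchanged: 1.
  After removal, components: {0,1,2,3,4,5,6,7}
New component count: 1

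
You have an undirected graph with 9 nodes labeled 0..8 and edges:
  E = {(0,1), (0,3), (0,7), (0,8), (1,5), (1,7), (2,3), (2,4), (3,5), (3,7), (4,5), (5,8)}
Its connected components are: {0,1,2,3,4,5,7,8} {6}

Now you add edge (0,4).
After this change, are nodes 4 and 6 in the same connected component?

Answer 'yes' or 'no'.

Initial components: {0,1,2,3,4,5,7,8} {6}
Adding edge (0,4): both already in same component {0,1,2,3,4,5,7,8}. No change.
New components: {0,1,2,3,4,5,7,8} {6}
Are 4 and 6 in the same component? no

Answer: no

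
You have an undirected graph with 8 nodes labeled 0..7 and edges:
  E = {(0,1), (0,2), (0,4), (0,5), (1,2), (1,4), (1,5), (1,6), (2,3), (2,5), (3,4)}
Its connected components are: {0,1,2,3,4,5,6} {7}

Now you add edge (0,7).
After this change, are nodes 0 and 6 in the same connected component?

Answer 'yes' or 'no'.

Answer: yes

Derivation:
Initial components: {0,1,2,3,4,5,6} {7}
Adding edge (0,7): merges {0,1,2,3,4,5,6} and {7}.
New components: {0,1,2,3,4,5,6,7}
Are 0 and 6 in the same component? yes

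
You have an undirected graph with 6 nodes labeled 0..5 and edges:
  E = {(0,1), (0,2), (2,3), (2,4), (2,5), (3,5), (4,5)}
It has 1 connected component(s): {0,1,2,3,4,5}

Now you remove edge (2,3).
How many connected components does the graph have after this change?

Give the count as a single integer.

Answer: 1

Derivation:
Initial component count: 1
Remove (2,3): not a bridge. Count unchanged: 1.
  After removal, components: {0,1,2,3,4,5}
New component count: 1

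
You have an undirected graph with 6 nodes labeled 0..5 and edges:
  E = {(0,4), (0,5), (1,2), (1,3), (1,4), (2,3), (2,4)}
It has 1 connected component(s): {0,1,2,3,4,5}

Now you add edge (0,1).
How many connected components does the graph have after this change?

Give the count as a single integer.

Answer: 1

Derivation:
Initial component count: 1
Add (0,1): endpoints already in same component. Count unchanged: 1.
New component count: 1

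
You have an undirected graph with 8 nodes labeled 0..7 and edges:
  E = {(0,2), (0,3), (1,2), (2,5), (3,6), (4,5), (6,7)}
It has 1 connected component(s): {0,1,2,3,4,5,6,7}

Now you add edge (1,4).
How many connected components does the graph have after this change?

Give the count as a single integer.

Initial component count: 1
Add (1,4): endpoints already in same component. Count unchanged: 1.
New component count: 1

Answer: 1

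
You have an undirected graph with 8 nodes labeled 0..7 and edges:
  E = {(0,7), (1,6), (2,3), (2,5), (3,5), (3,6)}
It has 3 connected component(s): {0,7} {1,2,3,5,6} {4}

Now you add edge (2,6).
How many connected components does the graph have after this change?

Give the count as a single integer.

Initial component count: 3
Add (2,6): endpoints already in same component. Count unchanged: 3.
New component count: 3

Answer: 3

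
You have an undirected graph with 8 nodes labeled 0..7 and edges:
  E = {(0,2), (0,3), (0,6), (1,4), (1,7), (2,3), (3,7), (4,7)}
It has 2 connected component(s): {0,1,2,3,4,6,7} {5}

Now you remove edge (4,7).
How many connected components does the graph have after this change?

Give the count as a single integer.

Initial component count: 2
Remove (4,7): not a bridge. Count unchanged: 2.
  After removal, components: {0,1,2,3,4,6,7} {5}
New component count: 2

Answer: 2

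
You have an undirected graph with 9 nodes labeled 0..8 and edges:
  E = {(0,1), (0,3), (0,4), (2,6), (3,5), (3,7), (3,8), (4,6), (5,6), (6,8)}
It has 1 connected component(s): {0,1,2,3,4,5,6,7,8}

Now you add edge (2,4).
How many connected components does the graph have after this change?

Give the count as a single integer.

Answer: 1

Derivation:
Initial component count: 1
Add (2,4): endpoints already in same component. Count unchanged: 1.
New component count: 1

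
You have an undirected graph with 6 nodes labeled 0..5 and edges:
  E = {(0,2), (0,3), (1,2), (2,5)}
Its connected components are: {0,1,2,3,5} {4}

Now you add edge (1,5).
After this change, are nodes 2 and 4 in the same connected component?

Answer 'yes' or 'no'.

Answer: no

Derivation:
Initial components: {0,1,2,3,5} {4}
Adding edge (1,5): both already in same component {0,1,2,3,5}. No change.
New components: {0,1,2,3,5} {4}
Are 2 and 4 in the same component? no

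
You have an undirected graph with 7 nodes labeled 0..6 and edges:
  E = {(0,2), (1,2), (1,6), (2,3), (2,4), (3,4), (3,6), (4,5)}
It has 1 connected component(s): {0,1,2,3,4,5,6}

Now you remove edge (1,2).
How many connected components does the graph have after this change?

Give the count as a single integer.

Answer: 1

Derivation:
Initial component count: 1
Remove (1,2): not a bridge. Count unchanged: 1.
  After removal, components: {0,1,2,3,4,5,6}
New component count: 1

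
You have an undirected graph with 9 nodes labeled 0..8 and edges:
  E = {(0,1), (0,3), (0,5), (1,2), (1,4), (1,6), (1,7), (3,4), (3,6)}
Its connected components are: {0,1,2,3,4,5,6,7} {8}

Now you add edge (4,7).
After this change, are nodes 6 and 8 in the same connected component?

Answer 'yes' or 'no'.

Answer: no

Derivation:
Initial components: {0,1,2,3,4,5,6,7} {8}
Adding edge (4,7): both already in same component {0,1,2,3,4,5,6,7}. No change.
New components: {0,1,2,3,4,5,6,7} {8}
Are 6 and 8 in the same component? no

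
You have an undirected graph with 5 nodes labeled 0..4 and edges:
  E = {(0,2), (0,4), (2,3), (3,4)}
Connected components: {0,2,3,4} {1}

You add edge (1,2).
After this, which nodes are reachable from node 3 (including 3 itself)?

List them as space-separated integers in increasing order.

Before: nodes reachable from 3: {0,2,3,4}
Adding (1,2): merges 3's component with another. Reachability grows.
After: nodes reachable from 3: {0,1,2,3,4}

Answer: 0 1 2 3 4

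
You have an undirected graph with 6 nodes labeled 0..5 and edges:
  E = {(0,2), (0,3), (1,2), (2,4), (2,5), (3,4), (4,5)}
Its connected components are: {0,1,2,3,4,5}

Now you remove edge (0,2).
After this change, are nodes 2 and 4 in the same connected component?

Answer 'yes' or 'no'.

Initial components: {0,1,2,3,4,5}
Removing edge (0,2): not a bridge — component count unchanged at 1.
New components: {0,1,2,3,4,5}
Are 2 and 4 in the same component? yes

Answer: yes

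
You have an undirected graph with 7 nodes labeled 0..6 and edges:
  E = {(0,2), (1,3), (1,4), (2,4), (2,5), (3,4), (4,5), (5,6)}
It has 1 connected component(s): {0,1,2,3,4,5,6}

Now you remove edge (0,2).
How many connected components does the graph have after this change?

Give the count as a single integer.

Answer: 2

Derivation:
Initial component count: 1
Remove (0,2): it was a bridge. Count increases: 1 -> 2.
  After removal, components: {0} {1,2,3,4,5,6}
New component count: 2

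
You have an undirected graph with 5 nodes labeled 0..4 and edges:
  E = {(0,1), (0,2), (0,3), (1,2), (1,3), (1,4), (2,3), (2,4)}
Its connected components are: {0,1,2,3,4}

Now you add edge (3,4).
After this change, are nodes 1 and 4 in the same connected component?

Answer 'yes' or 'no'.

Answer: yes

Derivation:
Initial components: {0,1,2,3,4}
Adding edge (3,4): both already in same component {0,1,2,3,4}. No change.
New components: {0,1,2,3,4}
Are 1 and 4 in the same component? yes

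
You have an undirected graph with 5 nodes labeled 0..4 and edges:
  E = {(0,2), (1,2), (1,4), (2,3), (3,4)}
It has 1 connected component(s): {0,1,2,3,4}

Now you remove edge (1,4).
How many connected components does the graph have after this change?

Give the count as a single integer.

Answer: 1

Derivation:
Initial component count: 1
Remove (1,4): not a bridge. Count unchanged: 1.
  After removal, components: {0,1,2,3,4}
New component count: 1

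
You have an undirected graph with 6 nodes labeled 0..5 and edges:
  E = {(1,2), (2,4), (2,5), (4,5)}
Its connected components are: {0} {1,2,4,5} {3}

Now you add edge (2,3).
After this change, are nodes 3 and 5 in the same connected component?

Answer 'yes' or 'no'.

Initial components: {0} {1,2,4,5} {3}
Adding edge (2,3): merges {1,2,4,5} and {3}.
New components: {0} {1,2,3,4,5}
Are 3 and 5 in the same component? yes

Answer: yes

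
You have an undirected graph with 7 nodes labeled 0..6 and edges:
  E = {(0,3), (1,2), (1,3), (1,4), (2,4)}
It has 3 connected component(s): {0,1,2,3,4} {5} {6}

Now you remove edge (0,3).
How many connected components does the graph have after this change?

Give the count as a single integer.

Answer: 4

Derivation:
Initial component count: 3
Remove (0,3): it was a bridge. Count increases: 3 -> 4.
  After removal, components: {0} {1,2,3,4} {5} {6}
New component count: 4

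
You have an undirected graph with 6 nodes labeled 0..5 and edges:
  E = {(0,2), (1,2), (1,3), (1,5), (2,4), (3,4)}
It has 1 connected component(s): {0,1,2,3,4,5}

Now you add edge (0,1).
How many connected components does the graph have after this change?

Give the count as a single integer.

Initial component count: 1
Add (0,1): endpoints already in same component. Count unchanged: 1.
New component count: 1

Answer: 1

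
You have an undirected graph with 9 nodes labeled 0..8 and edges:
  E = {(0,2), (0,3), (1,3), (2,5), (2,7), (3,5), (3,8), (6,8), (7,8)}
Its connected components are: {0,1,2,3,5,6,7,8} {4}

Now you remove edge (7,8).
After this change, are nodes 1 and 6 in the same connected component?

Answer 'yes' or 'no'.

Initial components: {0,1,2,3,5,6,7,8} {4}
Removing edge (7,8): not a bridge — component count unchanged at 2.
New components: {0,1,2,3,5,6,7,8} {4}
Are 1 and 6 in the same component? yes

Answer: yes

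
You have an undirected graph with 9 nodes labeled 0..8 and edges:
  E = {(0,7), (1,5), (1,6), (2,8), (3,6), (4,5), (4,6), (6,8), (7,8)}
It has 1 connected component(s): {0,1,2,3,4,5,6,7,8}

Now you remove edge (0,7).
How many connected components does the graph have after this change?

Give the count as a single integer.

Initial component count: 1
Remove (0,7): it was a bridge. Count increases: 1 -> 2.
  After removal, components: {0} {1,2,3,4,5,6,7,8}
New component count: 2

Answer: 2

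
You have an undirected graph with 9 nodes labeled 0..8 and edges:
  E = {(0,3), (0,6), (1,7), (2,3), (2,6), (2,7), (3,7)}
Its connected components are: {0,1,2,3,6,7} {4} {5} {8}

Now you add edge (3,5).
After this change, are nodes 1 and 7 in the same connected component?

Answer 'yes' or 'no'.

Answer: yes

Derivation:
Initial components: {0,1,2,3,6,7} {4} {5} {8}
Adding edge (3,5): merges {0,1,2,3,6,7} and {5}.
New components: {0,1,2,3,5,6,7} {4} {8}
Are 1 and 7 in the same component? yes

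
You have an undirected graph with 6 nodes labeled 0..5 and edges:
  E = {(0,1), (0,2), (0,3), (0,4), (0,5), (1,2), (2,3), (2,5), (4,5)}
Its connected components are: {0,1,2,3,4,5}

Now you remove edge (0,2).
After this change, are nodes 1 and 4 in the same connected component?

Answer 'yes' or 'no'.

Initial components: {0,1,2,3,4,5}
Removing edge (0,2): not a bridge — component count unchanged at 1.
New components: {0,1,2,3,4,5}
Are 1 and 4 in the same component? yes

Answer: yes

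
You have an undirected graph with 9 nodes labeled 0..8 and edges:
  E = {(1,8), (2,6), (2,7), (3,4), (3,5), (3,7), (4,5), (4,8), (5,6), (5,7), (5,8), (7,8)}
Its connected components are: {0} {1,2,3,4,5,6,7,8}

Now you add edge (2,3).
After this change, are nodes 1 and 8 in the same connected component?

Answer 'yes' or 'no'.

Initial components: {0} {1,2,3,4,5,6,7,8}
Adding edge (2,3): both already in same component {1,2,3,4,5,6,7,8}. No change.
New components: {0} {1,2,3,4,5,6,7,8}
Are 1 and 8 in the same component? yes

Answer: yes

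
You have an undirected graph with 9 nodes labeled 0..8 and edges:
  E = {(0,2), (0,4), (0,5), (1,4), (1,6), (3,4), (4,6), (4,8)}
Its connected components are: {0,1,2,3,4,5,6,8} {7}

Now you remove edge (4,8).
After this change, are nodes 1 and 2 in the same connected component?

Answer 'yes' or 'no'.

Initial components: {0,1,2,3,4,5,6,8} {7}
Removing edge (4,8): it was a bridge — component count 2 -> 3.
New components: {0,1,2,3,4,5,6} {7} {8}
Are 1 and 2 in the same component? yes

Answer: yes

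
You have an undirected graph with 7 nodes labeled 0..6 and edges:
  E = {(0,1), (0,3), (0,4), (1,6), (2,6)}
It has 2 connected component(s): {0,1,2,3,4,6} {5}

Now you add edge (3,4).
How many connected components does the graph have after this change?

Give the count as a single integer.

Initial component count: 2
Add (3,4): endpoints already in same component. Count unchanged: 2.
New component count: 2

Answer: 2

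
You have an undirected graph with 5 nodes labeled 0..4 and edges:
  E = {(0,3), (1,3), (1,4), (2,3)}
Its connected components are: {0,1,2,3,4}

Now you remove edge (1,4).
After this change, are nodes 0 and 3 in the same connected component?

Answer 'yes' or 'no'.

Answer: yes

Derivation:
Initial components: {0,1,2,3,4}
Removing edge (1,4): it was a bridge — component count 1 -> 2.
New components: {0,1,2,3} {4}
Are 0 and 3 in the same component? yes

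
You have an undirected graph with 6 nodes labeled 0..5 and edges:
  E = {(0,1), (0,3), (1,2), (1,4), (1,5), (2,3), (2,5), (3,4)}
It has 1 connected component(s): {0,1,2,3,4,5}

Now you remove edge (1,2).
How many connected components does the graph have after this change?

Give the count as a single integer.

Answer: 1

Derivation:
Initial component count: 1
Remove (1,2): not a bridge. Count unchanged: 1.
  After removal, components: {0,1,2,3,4,5}
New component count: 1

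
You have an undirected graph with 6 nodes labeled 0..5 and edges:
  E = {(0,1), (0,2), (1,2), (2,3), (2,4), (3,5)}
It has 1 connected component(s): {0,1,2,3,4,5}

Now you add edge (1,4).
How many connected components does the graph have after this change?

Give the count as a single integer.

Initial component count: 1
Add (1,4): endpoints already in same component. Count unchanged: 1.
New component count: 1

Answer: 1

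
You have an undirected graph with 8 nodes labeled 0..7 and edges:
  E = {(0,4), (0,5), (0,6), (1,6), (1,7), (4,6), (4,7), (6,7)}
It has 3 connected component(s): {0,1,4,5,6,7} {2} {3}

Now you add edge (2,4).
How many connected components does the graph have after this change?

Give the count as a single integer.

Initial component count: 3
Add (2,4): merges two components. Count decreases: 3 -> 2.
New component count: 2

Answer: 2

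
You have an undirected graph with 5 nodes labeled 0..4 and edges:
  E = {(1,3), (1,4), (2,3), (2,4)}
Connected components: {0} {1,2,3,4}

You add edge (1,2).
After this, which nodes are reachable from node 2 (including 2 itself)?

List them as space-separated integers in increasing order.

Before: nodes reachable from 2: {1,2,3,4}
Adding (1,2): both endpoints already in same component. Reachability from 2 unchanged.
After: nodes reachable from 2: {1,2,3,4}

Answer: 1 2 3 4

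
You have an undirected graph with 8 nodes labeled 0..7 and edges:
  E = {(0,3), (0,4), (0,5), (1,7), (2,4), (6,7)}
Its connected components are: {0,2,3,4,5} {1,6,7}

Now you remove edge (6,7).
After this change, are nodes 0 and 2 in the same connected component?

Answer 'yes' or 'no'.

Answer: yes

Derivation:
Initial components: {0,2,3,4,5} {1,6,7}
Removing edge (6,7): it was a bridge — component count 2 -> 3.
New components: {0,2,3,4,5} {1,7} {6}
Are 0 and 2 in the same component? yes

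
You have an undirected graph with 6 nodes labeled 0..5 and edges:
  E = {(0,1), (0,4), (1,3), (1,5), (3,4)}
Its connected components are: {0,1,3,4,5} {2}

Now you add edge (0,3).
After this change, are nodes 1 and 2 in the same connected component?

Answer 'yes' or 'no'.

Answer: no

Derivation:
Initial components: {0,1,3,4,5} {2}
Adding edge (0,3): both already in same component {0,1,3,4,5}. No change.
New components: {0,1,3,4,5} {2}
Are 1 and 2 in the same component? no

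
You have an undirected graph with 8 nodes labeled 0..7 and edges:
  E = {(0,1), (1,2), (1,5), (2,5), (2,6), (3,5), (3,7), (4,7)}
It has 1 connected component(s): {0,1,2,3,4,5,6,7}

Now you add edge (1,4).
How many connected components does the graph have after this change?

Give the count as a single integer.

Initial component count: 1
Add (1,4): endpoints already in same component. Count unchanged: 1.
New component count: 1

Answer: 1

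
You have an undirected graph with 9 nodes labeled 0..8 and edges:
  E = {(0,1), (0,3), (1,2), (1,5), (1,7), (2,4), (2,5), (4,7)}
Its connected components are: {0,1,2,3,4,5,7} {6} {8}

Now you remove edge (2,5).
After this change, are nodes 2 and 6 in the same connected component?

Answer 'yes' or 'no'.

Initial components: {0,1,2,3,4,5,7} {6} {8}
Removing edge (2,5): not a bridge — component count unchanged at 3.
New components: {0,1,2,3,4,5,7} {6} {8}
Are 2 and 6 in the same component? no

Answer: no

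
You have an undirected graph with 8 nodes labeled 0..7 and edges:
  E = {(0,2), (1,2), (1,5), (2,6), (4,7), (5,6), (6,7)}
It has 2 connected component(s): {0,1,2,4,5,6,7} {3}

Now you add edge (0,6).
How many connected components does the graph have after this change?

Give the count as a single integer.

Answer: 2

Derivation:
Initial component count: 2
Add (0,6): endpoints already in same component. Count unchanged: 2.
New component count: 2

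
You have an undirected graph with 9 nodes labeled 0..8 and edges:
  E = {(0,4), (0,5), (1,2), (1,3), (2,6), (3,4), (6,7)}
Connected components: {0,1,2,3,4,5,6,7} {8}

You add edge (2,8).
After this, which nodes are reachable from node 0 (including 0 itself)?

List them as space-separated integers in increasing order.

Answer: 0 1 2 3 4 5 6 7 8

Derivation:
Before: nodes reachable from 0: {0,1,2,3,4,5,6,7}
Adding (2,8): merges 0's component with another. Reachability grows.
After: nodes reachable from 0: {0,1,2,3,4,5,6,7,8}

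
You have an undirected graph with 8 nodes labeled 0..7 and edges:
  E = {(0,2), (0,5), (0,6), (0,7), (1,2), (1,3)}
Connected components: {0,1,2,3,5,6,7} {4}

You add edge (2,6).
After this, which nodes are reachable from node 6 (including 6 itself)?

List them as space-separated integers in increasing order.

Before: nodes reachable from 6: {0,1,2,3,5,6,7}
Adding (2,6): both endpoints already in same component. Reachability from 6 unchanged.
After: nodes reachable from 6: {0,1,2,3,5,6,7}

Answer: 0 1 2 3 5 6 7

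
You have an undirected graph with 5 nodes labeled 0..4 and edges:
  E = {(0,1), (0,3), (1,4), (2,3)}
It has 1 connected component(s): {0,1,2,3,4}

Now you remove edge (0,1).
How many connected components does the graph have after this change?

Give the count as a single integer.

Answer: 2

Derivation:
Initial component count: 1
Remove (0,1): it was a bridge. Count increases: 1 -> 2.
  After removal, components: {0,2,3} {1,4}
New component count: 2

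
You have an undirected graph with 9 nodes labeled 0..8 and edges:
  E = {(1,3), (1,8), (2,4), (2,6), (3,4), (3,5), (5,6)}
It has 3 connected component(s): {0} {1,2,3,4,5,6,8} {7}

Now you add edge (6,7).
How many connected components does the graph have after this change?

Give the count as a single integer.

Initial component count: 3
Add (6,7): merges two components. Count decreases: 3 -> 2.
New component count: 2

Answer: 2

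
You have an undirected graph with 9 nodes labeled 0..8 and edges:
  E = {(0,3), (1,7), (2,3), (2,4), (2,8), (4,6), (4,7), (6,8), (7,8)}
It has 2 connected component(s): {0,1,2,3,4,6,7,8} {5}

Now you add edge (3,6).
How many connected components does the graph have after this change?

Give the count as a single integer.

Answer: 2

Derivation:
Initial component count: 2
Add (3,6): endpoints already in same component. Count unchanged: 2.
New component count: 2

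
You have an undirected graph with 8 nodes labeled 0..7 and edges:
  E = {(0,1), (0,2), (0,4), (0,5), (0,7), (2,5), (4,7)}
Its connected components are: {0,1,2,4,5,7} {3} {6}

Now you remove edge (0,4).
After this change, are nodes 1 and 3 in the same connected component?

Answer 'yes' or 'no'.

Answer: no

Derivation:
Initial components: {0,1,2,4,5,7} {3} {6}
Removing edge (0,4): not a bridge — component count unchanged at 3.
New components: {0,1,2,4,5,7} {3} {6}
Are 1 and 3 in the same component? no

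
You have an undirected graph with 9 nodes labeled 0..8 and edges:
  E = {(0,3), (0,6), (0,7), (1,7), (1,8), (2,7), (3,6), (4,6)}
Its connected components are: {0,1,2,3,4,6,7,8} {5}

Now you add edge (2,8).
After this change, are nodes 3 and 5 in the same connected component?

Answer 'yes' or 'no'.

Answer: no

Derivation:
Initial components: {0,1,2,3,4,6,7,8} {5}
Adding edge (2,8): both already in same component {0,1,2,3,4,6,7,8}. No change.
New components: {0,1,2,3,4,6,7,8} {5}
Are 3 and 5 in the same component? no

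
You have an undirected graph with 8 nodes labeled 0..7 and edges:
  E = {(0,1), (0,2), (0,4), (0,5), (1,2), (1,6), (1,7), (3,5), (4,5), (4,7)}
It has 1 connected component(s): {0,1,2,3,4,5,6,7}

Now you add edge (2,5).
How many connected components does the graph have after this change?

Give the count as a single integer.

Initial component count: 1
Add (2,5): endpoints already in same component. Count unchanged: 1.
New component count: 1

Answer: 1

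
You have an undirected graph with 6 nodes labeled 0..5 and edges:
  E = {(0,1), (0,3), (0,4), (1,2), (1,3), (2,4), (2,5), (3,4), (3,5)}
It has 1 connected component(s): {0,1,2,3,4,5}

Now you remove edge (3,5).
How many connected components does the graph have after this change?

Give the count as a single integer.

Answer: 1

Derivation:
Initial component count: 1
Remove (3,5): not a bridge. Count unchanged: 1.
  After removal, components: {0,1,2,3,4,5}
New component count: 1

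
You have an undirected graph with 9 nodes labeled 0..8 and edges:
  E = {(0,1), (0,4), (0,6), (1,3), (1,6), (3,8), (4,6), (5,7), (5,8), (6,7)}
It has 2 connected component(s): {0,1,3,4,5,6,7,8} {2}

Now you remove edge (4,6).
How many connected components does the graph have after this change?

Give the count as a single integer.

Initial component count: 2
Remove (4,6): not a bridge. Count unchanged: 2.
  After removal, components: {0,1,3,4,5,6,7,8} {2}
New component count: 2

Answer: 2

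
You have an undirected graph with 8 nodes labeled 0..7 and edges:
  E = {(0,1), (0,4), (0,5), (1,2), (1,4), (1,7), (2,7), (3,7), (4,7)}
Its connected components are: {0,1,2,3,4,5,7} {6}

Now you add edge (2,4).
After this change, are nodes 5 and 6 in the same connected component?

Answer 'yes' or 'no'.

Initial components: {0,1,2,3,4,5,7} {6}
Adding edge (2,4): both already in same component {0,1,2,3,4,5,7}. No change.
New components: {0,1,2,3,4,5,7} {6}
Are 5 and 6 in the same component? no

Answer: no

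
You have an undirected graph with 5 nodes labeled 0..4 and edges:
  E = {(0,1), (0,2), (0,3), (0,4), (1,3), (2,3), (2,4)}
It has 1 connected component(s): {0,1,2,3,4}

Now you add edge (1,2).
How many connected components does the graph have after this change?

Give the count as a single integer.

Initial component count: 1
Add (1,2): endpoints already in same component. Count unchanged: 1.
New component count: 1

Answer: 1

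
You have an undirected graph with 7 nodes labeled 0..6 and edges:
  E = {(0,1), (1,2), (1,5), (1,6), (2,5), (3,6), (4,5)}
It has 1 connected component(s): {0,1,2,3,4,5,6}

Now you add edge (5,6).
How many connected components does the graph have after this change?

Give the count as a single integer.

Answer: 1

Derivation:
Initial component count: 1
Add (5,6): endpoints already in same component. Count unchanged: 1.
New component count: 1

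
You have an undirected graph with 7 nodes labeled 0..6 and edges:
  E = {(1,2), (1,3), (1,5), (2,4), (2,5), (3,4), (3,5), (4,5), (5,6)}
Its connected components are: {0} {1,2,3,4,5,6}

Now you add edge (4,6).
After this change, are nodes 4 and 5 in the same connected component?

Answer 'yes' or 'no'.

Initial components: {0} {1,2,3,4,5,6}
Adding edge (4,6): both already in same component {1,2,3,4,5,6}. No change.
New components: {0} {1,2,3,4,5,6}
Are 4 and 5 in the same component? yes

Answer: yes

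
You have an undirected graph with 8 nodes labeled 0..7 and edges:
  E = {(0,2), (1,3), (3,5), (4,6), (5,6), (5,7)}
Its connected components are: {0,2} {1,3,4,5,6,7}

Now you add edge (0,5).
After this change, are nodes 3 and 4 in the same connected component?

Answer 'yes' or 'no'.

Initial components: {0,2} {1,3,4,5,6,7}
Adding edge (0,5): merges {0,2} and {1,3,4,5,6,7}.
New components: {0,1,2,3,4,5,6,7}
Are 3 and 4 in the same component? yes

Answer: yes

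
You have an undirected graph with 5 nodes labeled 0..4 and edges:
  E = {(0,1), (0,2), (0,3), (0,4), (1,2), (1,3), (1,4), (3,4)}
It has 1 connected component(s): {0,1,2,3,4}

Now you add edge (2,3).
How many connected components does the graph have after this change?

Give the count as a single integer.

Answer: 1

Derivation:
Initial component count: 1
Add (2,3): endpoints already in same component. Count unchanged: 1.
New component count: 1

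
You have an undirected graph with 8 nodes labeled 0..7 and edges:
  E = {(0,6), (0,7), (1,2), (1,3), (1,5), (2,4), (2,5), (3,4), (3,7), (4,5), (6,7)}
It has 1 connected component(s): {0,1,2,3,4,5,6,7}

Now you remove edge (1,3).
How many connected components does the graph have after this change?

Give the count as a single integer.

Initial component count: 1
Remove (1,3): not a bridge. Count unchanged: 1.
  After removal, components: {0,1,2,3,4,5,6,7}
New component count: 1

Answer: 1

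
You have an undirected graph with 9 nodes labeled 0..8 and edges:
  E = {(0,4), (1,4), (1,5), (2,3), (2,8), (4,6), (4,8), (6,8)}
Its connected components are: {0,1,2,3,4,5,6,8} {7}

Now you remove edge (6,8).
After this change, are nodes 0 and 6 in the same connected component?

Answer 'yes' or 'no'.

Initial components: {0,1,2,3,4,5,6,8} {7}
Removing edge (6,8): not a bridge — component count unchanged at 2.
New components: {0,1,2,3,4,5,6,8} {7}
Are 0 and 6 in the same component? yes

Answer: yes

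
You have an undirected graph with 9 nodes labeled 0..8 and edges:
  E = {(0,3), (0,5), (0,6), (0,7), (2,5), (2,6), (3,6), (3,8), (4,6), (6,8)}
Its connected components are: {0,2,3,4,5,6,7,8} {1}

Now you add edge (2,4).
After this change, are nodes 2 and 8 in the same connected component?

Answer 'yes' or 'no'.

Initial components: {0,2,3,4,5,6,7,8} {1}
Adding edge (2,4): both already in same component {0,2,3,4,5,6,7,8}. No change.
New components: {0,2,3,4,5,6,7,8} {1}
Are 2 and 8 in the same component? yes

Answer: yes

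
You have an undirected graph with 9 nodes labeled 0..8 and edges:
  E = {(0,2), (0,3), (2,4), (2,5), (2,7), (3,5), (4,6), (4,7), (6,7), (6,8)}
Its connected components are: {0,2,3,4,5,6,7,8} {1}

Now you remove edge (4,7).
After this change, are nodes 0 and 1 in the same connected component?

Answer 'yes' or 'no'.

Initial components: {0,2,3,4,5,6,7,8} {1}
Removing edge (4,7): not a bridge — component count unchanged at 2.
New components: {0,2,3,4,5,6,7,8} {1}
Are 0 and 1 in the same component? no

Answer: no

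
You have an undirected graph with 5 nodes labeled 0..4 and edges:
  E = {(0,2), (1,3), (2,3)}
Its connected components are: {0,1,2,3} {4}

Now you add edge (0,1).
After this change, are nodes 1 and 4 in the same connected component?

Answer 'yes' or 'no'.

Initial components: {0,1,2,3} {4}
Adding edge (0,1): both already in same component {0,1,2,3}. No change.
New components: {0,1,2,3} {4}
Are 1 and 4 in the same component? no

Answer: no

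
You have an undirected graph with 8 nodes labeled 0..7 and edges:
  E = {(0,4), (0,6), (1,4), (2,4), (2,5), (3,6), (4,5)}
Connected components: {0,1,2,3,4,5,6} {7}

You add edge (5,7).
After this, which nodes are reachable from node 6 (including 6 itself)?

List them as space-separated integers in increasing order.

Answer: 0 1 2 3 4 5 6 7

Derivation:
Before: nodes reachable from 6: {0,1,2,3,4,5,6}
Adding (5,7): merges 6's component with another. Reachability grows.
After: nodes reachable from 6: {0,1,2,3,4,5,6,7}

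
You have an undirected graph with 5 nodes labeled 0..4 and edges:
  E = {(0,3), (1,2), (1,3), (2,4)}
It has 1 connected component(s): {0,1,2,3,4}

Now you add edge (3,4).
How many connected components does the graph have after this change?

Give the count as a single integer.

Answer: 1

Derivation:
Initial component count: 1
Add (3,4): endpoints already in same component. Count unchanged: 1.
New component count: 1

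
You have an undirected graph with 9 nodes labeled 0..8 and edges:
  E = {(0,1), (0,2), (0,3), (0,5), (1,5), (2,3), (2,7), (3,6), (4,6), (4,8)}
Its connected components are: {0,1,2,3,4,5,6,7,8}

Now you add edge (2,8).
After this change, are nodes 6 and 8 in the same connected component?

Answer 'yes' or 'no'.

Initial components: {0,1,2,3,4,5,6,7,8}
Adding edge (2,8): both already in same component {0,1,2,3,4,5,6,7,8}. No change.
New components: {0,1,2,3,4,5,6,7,8}
Are 6 and 8 in the same component? yes

Answer: yes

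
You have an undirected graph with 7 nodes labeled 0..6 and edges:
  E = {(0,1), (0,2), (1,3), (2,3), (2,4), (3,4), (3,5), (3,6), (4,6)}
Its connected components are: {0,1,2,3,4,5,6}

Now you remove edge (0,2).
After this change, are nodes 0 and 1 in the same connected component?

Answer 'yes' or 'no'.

Initial components: {0,1,2,3,4,5,6}
Removing edge (0,2): not a bridge — component count unchanged at 1.
New components: {0,1,2,3,4,5,6}
Are 0 and 1 in the same component? yes

Answer: yes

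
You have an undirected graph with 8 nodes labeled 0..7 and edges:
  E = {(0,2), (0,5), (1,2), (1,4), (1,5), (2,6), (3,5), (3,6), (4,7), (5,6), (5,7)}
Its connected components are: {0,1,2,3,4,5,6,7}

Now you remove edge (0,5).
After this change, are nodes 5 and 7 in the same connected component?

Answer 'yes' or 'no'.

Answer: yes

Derivation:
Initial components: {0,1,2,3,4,5,6,7}
Removing edge (0,5): not a bridge — component count unchanged at 1.
New components: {0,1,2,3,4,5,6,7}
Are 5 and 7 in the same component? yes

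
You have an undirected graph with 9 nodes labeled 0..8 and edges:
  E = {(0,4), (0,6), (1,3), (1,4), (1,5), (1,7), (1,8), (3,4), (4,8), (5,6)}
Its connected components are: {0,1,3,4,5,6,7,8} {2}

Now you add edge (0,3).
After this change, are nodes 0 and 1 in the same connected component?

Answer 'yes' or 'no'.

Answer: yes

Derivation:
Initial components: {0,1,3,4,5,6,7,8} {2}
Adding edge (0,3): both already in same component {0,1,3,4,5,6,7,8}. No change.
New components: {0,1,3,4,5,6,7,8} {2}
Are 0 and 1 in the same component? yes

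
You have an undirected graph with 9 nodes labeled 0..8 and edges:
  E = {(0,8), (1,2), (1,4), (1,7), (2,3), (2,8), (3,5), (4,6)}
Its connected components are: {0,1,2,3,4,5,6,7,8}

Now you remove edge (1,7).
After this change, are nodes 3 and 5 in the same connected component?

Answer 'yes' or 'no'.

Initial components: {0,1,2,3,4,5,6,7,8}
Removing edge (1,7): it was a bridge — component count 1 -> 2.
New components: {0,1,2,3,4,5,6,8} {7}
Are 3 and 5 in the same component? yes

Answer: yes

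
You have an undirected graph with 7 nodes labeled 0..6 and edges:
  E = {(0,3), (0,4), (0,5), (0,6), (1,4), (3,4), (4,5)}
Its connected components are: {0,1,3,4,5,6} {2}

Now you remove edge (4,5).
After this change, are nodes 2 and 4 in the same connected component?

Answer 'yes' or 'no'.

Initial components: {0,1,3,4,5,6} {2}
Removing edge (4,5): not a bridge — component count unchanged at 2.
New components: {0,1,3,4,5,6} {2}
Are 2 and 4 in the same component? no

Answer: no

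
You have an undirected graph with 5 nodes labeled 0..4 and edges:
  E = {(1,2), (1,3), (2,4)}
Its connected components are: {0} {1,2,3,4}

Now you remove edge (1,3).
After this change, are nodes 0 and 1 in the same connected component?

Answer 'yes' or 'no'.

Initial components: {0} {1,2,3,4}
Removing edge (1,3): it was a bridge — component count 2 -> 3.
New components: {0} {1,2,4} {3}
Are 0 and 1 in the same component? no

Answer: no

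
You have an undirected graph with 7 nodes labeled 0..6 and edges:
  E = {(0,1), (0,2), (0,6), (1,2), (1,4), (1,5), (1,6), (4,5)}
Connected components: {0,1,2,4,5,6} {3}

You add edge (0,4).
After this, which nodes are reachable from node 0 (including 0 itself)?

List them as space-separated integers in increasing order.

Answer: 0 1 2 4 5 6

Derivation:
Before: nodes reachable from 0: {0,1,2,4,5,6}
Adding (0,4): both endpoints already in same component. Reachability from 0 unchanged.
After: nodes reachable from 0: {0,1,2,4,5,6}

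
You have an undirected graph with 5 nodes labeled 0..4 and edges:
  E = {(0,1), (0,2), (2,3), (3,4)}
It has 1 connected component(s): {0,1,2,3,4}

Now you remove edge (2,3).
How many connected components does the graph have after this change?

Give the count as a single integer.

Answer: 2

Derivation:
Initial component count: 1
Remove (2,3): it was a bridge. Count increases: 1 -> 2.
  After removal, components: {0,1,2} {3,4}
New component count: 2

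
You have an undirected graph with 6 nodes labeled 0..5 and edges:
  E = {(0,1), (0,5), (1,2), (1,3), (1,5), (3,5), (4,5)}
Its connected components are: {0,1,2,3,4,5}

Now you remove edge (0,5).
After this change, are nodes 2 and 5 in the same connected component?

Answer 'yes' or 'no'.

Initial components: {0,1,2,3,4,5}
Removing edge (0,5): not a bridge — component count unchanged at 1.
New components: {0,1,2,3,4,5}
Are 2 and 5 in the same component? yes

Answer: yes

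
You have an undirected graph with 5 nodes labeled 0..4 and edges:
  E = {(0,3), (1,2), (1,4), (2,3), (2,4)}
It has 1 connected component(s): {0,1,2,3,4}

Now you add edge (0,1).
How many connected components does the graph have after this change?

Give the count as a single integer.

Answer: 1

Derivation:
Initial component count: 1
Add (0,1): endpoints already in same component. Count unchanged: 1.
New component count: 1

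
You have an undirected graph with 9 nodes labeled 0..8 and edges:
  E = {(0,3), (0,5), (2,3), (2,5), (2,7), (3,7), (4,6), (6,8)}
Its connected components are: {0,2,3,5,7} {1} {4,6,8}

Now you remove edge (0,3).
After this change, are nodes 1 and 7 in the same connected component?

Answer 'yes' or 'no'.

Answer: no

Derivation:
Initial components: {0,2,3,5,7} {1} {4,6,8}
Removing edge (0,3): not a bridge — component count unchanged at 3.
New components: {0,2,3,5,7} {1} {4,6,8}
Are 1 and 7 in the same component? no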